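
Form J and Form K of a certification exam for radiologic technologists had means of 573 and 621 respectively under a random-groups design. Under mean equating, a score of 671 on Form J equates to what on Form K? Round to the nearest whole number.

Mean equating: y = x + (M_Y − M_X) = 671 + (621 − 573) = 719

719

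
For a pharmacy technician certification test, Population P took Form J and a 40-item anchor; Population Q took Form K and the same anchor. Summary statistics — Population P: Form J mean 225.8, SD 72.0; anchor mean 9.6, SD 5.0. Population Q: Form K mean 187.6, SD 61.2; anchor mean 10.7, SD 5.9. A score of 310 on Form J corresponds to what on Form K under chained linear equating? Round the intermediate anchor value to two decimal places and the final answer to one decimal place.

236.9

Form J → anchor (Population P): v = (5.0/72.0)(310 − 225.8) + 9.6 = 15.45
anchor → Form K (Population Q): y = (61.2/5.9)(15.45 − 10.7) + 187.6 = 236.9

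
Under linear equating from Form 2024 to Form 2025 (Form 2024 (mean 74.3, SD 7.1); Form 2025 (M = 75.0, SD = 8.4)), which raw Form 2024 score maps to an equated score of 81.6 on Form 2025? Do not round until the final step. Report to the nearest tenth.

Invert y = (SD_Y/SD_X)(x − M_X) + M_Y:
x = (SD_X/SD_Y)(y − M_Y) + M_X = (7.1/8.4)(81.6 − 75.0) + 74.3
x = 0.845238 × 6.600 + 74.3 = 79.9

79.9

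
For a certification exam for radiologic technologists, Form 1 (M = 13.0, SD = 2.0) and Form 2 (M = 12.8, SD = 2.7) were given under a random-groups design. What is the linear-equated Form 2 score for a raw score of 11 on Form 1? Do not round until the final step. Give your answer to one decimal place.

10.1

Linear equating: y = (SD_Y/SD_X)(x − M_X) + M_Y
y = (2.7/2.0)(11 − 13.0) + 12.8
y = 1.350000 × -2.0 + 12.8 = -2.7000 + 12.8 = 10.1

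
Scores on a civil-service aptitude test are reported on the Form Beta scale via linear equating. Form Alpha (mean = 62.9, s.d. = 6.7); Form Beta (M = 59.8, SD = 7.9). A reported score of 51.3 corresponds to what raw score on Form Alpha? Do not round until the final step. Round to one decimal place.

Invert y = (SD_Y/SD_X)(x − M_X) + M_Y:
x = (SD_X/SD_Y)(y − M_Y) + M_X = (6.7/7.9)(51.3 − 59.8) + 62.9
x = 0.848101 × -8.500 + 62.9 = 55.7

55.7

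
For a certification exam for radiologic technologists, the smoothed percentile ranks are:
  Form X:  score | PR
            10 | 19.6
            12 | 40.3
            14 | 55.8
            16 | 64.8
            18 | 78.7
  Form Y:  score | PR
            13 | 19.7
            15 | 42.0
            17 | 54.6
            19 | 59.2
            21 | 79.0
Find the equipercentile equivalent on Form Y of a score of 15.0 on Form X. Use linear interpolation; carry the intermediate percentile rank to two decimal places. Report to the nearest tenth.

PR of 15.0 on Form X: 55.8 + (15.0 − 14)/(16 − 14) × (64.8 − 55.8) = 60.30
On Form Y, PR 60.30 falls between score 19 (PR 59.2) and 21 (PR 79.0).
Interpolate: 19 + (60.30 − 59.2)/(79.0 − 59.2) × (21 − 19) = 19.1

19.1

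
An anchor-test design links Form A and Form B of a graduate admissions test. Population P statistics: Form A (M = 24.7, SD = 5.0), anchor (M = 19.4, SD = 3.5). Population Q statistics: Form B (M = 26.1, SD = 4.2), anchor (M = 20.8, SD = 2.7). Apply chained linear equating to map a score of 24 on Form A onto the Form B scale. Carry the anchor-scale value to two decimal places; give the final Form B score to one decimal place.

Form A → anchor (Population P): v = (3.5/5.0)(24 − 24.7) + 19.4 = 18.91
anchor → Form B (Population Q): y = (4.2/2.7)(18.91 − 20.8) + 26.1 = 23.2

23.2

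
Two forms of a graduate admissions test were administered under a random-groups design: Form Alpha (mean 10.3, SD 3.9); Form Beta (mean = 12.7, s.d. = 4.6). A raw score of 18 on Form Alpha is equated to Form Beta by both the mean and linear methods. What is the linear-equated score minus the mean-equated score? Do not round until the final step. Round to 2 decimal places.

Mean-equated: 18 + (12.7 − 10.3) = 20.40
Linear-equated: (4.6/3.9)(18 − 10.3) + 12.7 = 21.782
Difference = 21.782 − 20.40 = 1.38

1.38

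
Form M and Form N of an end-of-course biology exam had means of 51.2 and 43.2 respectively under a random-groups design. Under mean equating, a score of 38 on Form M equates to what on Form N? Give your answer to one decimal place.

30.0

Mean equating: y = x + (M_Y − M_X) = 38 + (43.2 − 51.2) = 30.0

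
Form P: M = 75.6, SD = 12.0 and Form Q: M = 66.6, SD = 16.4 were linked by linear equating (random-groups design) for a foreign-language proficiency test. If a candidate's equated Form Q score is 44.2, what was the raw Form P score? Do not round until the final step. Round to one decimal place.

59.2

Invert y = (SD_Y/SD_X)(x − M_X) + M_Y:
x = (SD_X/SD_Y)(y − M_Y) + M_X = (12.0/16.4)(44.2 − 66.6) + 75.6
x = 0.731707 × -22.400 + 75.6 = 59.2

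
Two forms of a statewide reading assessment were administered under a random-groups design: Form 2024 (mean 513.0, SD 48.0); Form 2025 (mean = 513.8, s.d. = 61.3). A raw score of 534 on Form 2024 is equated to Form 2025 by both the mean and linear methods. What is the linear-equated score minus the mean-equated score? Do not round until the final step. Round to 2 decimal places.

5.82

Mean-equated: 534 + (513.8 − 513.0) = 534.80
Linear-equated: (61.3/48.0)(534 − 513.0) + 513.8 = 540.619
Difference = 540.619 − 534.80 = 5.82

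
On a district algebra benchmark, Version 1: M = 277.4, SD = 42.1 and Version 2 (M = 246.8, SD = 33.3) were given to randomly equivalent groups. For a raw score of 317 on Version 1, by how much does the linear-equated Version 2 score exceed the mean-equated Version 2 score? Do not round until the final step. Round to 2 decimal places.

-8.28

Mean-equated: 317 + (246.8 − 277.4) = 286.40
Linear-equated: (33.3/42.1)(317 − 277.4) + 246.8 = 278.123
Difference = 278.123 − 286.40 = -8.28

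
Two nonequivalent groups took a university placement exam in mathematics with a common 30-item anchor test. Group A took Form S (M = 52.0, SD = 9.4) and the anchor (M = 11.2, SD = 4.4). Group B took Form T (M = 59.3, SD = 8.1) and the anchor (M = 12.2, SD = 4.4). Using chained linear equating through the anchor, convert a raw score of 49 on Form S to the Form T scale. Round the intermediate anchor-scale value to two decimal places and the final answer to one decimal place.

54.9

Form S → anchor (Group A): v = (4.4/9.4)(49 − 52.0) + 11.2 = 9.80
anchor → Form T (Group B): y = (8.1/4.4)(9.80 − 12.2) + 59.3 = 54.9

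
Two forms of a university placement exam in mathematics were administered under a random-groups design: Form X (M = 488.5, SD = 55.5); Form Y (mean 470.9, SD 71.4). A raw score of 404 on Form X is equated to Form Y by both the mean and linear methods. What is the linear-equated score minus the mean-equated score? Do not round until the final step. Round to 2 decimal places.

Mean-equated: 404 + (470.9 − 488.5) = 386.40
Linear-equated: (71.4/55.5)(404 − 488.5) + 470.9 = 362.192
Difference = 362.192 − 386.40 = -24.21

-24.21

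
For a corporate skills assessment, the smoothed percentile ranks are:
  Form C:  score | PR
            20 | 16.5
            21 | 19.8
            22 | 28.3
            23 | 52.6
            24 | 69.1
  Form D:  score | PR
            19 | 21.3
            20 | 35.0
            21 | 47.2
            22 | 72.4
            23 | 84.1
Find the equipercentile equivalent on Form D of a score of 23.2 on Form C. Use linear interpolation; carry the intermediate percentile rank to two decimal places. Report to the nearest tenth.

PR of 23.2 on Form C: 52.6 + (23.2 − 23)/(24 − 23) × (69.1 − 52.6) = 55.90
On Form D, PR 55.90 falls between score 21 (PR 47.2) and 22 (PR 72.4).
Interpolate: 21 + (55.90 − 47.2)/(72.4 − 47.2) × (22 − 21) = 21.3

21.3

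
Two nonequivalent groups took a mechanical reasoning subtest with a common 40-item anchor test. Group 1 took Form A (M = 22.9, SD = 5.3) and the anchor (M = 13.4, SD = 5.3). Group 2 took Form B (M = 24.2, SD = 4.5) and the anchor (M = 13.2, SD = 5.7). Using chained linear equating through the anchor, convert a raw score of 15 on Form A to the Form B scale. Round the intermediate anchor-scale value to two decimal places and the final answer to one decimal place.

Form A → anchor (Group 1): v = (5.3/5.3)(15 − 22.9) + 13.4 = 5.50
anchor → Form B (Group 2): y = (4.5/5.7)(5.50 − 13.2) + 24.2 = 18.1

18.1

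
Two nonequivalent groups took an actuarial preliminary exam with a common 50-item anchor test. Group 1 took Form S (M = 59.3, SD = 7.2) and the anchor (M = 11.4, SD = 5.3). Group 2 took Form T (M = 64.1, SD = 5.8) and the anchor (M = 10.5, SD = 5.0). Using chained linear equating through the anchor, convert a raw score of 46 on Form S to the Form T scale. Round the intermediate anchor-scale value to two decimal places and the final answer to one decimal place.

53.8

Form S → anchor (Group 1): v = (5.3/7.2)(46 − 59.3) + 11.4 = 1.61
anchor → Form T (Group 2): y = (5.8/5.0)(1.61 − 10.5) + 64.1 = 53.8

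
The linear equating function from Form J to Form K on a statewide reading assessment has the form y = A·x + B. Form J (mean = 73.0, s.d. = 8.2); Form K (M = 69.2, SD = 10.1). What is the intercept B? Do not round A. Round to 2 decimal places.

A = SD_Y / SD_X = 10.1 / 8.2 = 1.231707
B = M_Y − A·M_X = 69.2 − 1.231707 × 73.0 = -20.71

-20.71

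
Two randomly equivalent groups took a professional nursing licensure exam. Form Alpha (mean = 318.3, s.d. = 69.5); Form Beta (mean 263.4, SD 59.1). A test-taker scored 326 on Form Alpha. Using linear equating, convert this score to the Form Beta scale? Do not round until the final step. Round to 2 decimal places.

Linear equating: y = (SD_Y/SD_X)(x − M_X) + M_Y
y = (59.1/69.5)(326 − 318.3) + 263.4
y = 0.850360 × 7.7 + 263.4 = 6.5478 + 263.4 = 269.95

269.95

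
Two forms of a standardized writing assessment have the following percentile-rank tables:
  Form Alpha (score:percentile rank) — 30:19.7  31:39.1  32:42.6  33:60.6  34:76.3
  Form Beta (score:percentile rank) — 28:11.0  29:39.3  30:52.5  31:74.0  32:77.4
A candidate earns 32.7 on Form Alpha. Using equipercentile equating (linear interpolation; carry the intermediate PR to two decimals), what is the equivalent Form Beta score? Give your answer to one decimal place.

30.1

PR of 32.7 on Form Alpha: 42.6 + (32.7 − 32)/(33 − 32) × (60.6 − 42.6) = 55.20
On Form Beta, PR 55.20 falls between score 30 (PR 52.5) and 31 (PR 74.0).
Interpolate: 30 + (55.20 − 52.5)/(74.0 − 52.5) × (31 − 30) = 30.1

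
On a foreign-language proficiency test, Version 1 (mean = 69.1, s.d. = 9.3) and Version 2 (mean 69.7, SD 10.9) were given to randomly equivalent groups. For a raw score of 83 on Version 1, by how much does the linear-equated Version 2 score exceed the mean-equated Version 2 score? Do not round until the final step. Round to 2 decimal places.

Mean-equated: 83 + (69.7 − 69.1) = 83.60
Linear-equated: (10.9/9.3)(83 − 69.1) + 69.7 = 85.991
Difference = 85.991 − 83.60 = 2.39

2.39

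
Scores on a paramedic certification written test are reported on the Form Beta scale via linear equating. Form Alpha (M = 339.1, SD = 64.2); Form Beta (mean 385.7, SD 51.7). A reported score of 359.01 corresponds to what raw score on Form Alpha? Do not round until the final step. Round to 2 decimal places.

Invert y = (SD_Y/SD_X)(x − M_X) + M_Y:
x = (SD_X/SD_Y)(y − M_Y) + M_X = (64.2/51.7)(359.01 − 385.7) + 339.1
x = 1.241779 × -26.690 + 339.1 = 305.96

305.96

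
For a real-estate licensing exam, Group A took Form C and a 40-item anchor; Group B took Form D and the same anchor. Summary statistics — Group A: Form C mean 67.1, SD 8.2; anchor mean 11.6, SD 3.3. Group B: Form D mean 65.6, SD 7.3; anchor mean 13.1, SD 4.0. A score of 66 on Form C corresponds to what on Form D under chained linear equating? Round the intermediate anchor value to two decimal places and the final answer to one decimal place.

Form C → anchor (Group A): v = (3.3/8.2)(66 − 67.1) + 11.6 = 11.16
anchor → Form D (Group B): y = (7.3/4.0)(11.16 − 13.1) + 65.6 = 62.1

62.1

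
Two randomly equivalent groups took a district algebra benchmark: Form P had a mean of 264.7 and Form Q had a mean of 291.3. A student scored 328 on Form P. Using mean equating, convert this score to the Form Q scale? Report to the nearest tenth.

354.6

Mean equating: y = x + (M_Y − M_X) = 328 + (291.3 − 264.7) = 354.6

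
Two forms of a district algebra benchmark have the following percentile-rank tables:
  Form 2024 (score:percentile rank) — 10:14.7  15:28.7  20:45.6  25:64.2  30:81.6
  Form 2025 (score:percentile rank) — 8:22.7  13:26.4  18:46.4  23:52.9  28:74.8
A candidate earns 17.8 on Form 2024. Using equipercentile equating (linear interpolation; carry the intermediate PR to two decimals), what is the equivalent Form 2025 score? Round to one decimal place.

PR of 17.8 on Form 2024: 28.7 + (17.8 − 15)/(20 − 15) × (45.6 − 28.7) = 38.16
On Form 2025, PR 38.16 falls between score 13 (PR 26.4) and 18 (PR 46.4).
Interpolate: 13 + (38.16 − 26.4)/(46.4 − 26.4) × (18 − 13) = 15.9

15.9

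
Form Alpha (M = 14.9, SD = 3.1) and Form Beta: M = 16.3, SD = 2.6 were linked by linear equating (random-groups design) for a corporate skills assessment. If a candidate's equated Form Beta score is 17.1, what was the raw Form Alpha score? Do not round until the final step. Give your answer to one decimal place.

15.9

Invert y = (SD_Y/SD_X)(x − M_X) + M_Y:
x = (SD_X/SD_Y)(y − M_Y) + M_X = (3.1/2.6)(17.1 − 16.3) + 14.9
x = 1.192308 × 0.800 + 14.9 = 15.9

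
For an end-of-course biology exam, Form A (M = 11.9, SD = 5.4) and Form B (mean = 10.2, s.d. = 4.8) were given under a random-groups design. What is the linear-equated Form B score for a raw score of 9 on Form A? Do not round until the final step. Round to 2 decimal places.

Linear equating: y = (SD_Y/SD_X)(x − M_X) + M_Y
y = (4.8/5.4)(9 − 11.9) + 10.2
y = 0.888889 × -2.9 + 10.2 = -2.5778 + 10.2 = 7.62

7.62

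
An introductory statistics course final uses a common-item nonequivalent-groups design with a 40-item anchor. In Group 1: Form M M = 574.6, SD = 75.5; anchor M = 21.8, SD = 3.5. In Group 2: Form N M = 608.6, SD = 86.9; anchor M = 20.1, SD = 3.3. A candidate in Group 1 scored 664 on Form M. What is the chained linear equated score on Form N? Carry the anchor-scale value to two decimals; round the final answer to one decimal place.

Form M → anchor (Group 1): v = (3.5/75.5)(664 − 574.6) + 21.8 = 25.94
anchor → Form N (Group 2): y = (86.9/3.3)(25.94 − 20.1) + 608.6 = 762.4

762.4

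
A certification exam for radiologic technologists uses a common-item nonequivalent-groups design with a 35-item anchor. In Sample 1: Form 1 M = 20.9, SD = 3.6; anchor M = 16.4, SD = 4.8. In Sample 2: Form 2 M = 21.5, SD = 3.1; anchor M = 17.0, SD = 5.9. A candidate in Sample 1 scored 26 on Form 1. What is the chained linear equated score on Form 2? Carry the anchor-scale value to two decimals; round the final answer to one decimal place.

24.8

Form 1 → anchor (Sample 1): v = (4.8/3.6)(26 − 20.9) + 16.4 = 23.20
anchor → Form 2 (Sample 2): y = (3.1/5.9)(23.20 − 17.0) + 21.5 = 24.8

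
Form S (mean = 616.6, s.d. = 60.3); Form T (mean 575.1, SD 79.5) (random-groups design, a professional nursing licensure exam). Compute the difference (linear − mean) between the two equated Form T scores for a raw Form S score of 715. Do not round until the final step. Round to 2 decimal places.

Mean-equated: 715 + (575.1 − 616.6) = 673.50
Linear-equated: (79.5/60.3)(715 − 616.6) + 575.1 = 704.831
Difference = 704.831 − 673.50 = 31.33

31.33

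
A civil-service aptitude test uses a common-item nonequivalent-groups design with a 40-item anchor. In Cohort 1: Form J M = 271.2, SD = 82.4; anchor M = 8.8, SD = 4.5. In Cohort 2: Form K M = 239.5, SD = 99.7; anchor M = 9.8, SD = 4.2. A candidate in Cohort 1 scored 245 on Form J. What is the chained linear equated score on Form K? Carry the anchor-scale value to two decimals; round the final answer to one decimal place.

Form J → anchor (Cohort 1): v = (4.5/82.4)(245 − 271.2) + 8.8 = 7.37
anchor → Form K (Cohort 2): y = (99.7/4.2)(7.37 − 9.8) + 239.5 = 181.8

181.8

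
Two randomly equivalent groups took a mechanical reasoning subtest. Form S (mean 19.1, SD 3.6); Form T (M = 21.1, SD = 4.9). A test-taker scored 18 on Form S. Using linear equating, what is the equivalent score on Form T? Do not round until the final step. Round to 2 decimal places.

Linear equating: y = (SD_Y/SD_X)(x − M_X) + M_Y
y = (4.9/3.6)(18 − 19.1) + 21.1
y = 1.361111 × -1.1 + 21.1 = -1.4972 + 21.1 = 19.60

19.60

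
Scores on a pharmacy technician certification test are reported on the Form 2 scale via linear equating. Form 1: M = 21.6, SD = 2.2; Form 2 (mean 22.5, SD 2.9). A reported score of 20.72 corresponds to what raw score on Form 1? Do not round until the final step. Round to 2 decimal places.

20.25

Invert y = (SD_Y/SD_X)(x − M_X) + M_Y:
x = (SD_X/SD_Y)(y − M_Y) + M_X = (2.2/2.9)(20.72 − 22.5) + 21.6
x = 0.758621 × -1.780 + 21.6 = 20.25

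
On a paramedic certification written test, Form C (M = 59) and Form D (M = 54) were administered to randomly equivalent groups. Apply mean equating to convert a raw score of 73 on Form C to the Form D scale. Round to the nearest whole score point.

68

Mean equating: y = x + (M_Y − M_X) = 73 + (54 − 59) = 68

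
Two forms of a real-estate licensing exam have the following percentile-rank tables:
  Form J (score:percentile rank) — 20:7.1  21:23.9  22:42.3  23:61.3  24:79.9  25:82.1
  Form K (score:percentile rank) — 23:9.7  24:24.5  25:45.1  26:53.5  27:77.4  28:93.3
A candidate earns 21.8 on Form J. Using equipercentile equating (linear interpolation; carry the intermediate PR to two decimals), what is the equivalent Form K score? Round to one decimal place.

24.7

PR of 21.8 on Form J: 23.9 + (21.8 − 21)/(22 − 21) × (42.3 − 23.9) = 38.62
On Form K, PR 38.62 falls between score 24 (PR 24.5) and 25 (PR 45.1).
Interpolate: 24 + (38.62 − 24.5)/(45.1 − 24.5) × (25 − 24) = 24.7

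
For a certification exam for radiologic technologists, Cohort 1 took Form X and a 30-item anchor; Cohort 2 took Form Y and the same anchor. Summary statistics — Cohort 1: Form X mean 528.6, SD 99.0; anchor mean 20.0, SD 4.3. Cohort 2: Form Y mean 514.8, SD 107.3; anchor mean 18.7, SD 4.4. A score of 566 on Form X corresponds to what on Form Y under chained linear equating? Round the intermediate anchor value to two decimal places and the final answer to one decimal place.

Form X → anchor (Cohort 1): v = (4.3/99.0)(566 − 528.6) + 20.0 = 21.62
anchor → Form Y (Cohort 2): y = (107.3/4.4)(21.62 − 18.7) + 514.8 = 586.0

586.0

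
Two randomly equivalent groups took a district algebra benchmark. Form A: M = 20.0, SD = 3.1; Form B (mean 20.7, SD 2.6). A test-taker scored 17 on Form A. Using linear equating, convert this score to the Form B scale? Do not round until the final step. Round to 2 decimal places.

18.18

Linear equating: y = (SD_Y/SD_X)(x − M_X) + M_Y
y = (2.6/3.1)(17 − 20.0) + 20.7
y = 0.838710 × -3.0 + 20.7 = -2.5161 + 20.7 = 18.18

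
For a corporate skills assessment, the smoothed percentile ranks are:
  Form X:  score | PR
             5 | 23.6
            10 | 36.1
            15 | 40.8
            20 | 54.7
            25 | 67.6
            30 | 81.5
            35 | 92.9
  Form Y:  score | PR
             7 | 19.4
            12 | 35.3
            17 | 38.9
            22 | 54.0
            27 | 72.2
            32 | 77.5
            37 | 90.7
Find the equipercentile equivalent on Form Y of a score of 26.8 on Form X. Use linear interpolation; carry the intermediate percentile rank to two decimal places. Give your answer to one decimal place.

27.4

PR of 26.8 on Form X: 67.6 + (26.8 − 25)/(30 − 25) × (81.5 − 67.6) = 72.60
On Form Y, PR 72.60 falls between score 27 (PR 72.2) and 32 (PR 77.5).
Interpolate: 27 + (72.60 − 72.2)/(77.5 − 72.2) × (32 − 27) = 27.4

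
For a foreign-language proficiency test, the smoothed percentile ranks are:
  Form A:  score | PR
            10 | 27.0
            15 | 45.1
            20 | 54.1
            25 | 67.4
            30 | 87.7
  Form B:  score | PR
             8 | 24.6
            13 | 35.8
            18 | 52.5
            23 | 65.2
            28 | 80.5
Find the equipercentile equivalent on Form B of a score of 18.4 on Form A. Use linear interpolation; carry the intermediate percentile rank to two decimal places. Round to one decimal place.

17.6

PR of 18.4 on Form A: 45.1 + (18.4 − 15)/(20 − 15) × (54.1 − 45.1) = 51.22
On Form B, PR 51.22 falls between score 13 (PR 35.8) and 18 (PR 52.5).
Interpolate: 13 + (51.22 − 35.8)/(52.5 − 35.8) × (18 − 13) = 17.6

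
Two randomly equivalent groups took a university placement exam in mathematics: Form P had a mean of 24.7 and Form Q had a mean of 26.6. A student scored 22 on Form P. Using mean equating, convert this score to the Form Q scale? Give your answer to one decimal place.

Mean equating: y = x + (M_Y − M_X) = 22 + (26.6 − 24.7) = 23.9

23.9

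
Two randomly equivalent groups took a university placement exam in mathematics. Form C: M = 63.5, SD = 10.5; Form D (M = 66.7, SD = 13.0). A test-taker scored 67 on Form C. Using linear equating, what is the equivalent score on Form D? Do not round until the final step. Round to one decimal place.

71.0

Linear equating: y = (SD_Y/SD_X)(x − M_X) + M_Y
y = (13.0/10.5)(67 − 63.5) + 66.7
y = 1.238095 × 3.5 + 66.7 = 4.3333 + 66.7 = 71.0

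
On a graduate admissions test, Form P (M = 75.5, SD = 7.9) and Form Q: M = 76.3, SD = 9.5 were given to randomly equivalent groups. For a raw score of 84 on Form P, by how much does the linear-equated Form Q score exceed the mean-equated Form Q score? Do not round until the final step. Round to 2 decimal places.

1.72

Mean-equated: 84 + (76.3 − 75.5) = 84.80
Linear-equated: (9.5/7.9)(84 − 75.5) + 76.3 = 86.522
Difference = 86.522 − 84.80 = 1.72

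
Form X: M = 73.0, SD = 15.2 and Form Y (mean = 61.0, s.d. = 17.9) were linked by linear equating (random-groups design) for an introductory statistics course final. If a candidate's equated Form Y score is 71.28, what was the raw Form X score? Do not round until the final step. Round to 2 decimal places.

Invert y = (SD_Y/SD_X)(x − M_X) + M_Y:
x = (SD_X/SD_Y)(y − M_Y) + M_X = (15.2/17.9)(71.28 − 61.0) + 73.0
x = 0.849162 × 10.280 + 73.0 = 81.73

81.73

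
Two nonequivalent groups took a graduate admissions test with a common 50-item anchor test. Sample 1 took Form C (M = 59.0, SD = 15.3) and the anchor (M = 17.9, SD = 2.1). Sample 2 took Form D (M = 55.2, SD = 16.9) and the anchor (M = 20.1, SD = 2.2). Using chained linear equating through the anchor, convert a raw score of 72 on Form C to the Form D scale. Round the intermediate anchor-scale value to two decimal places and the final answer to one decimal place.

Form C → anchor (Sample 1): v = (2.1/15.3)(72 − 59.0) + 17.9 = 19.68
anchor → Form D (Sample 2): y = (16.9/2.2)(19.68 − 20.1) + 55.2 = 52.0

52.0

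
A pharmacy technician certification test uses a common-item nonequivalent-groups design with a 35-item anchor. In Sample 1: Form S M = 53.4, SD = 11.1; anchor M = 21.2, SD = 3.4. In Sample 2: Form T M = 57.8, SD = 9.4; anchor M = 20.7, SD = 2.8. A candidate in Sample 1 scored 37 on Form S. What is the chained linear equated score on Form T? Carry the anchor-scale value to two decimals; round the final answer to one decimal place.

42.6

Form S → anchor (Sample 1): v = (3.4/11.1)(37 − 53.4) + 21.2 = 16.18
anchor → Form T (Sample 2): y = (9.4/2.8)(16.18 − 20.7) + 57.8 = 42.6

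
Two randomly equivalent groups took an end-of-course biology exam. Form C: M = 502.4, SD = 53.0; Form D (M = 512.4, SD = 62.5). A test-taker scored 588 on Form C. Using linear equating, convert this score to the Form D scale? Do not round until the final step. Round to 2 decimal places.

613.34

Linear equating: y = (SD_Y/SD_X)(x − M_X) + M_Y
y = (62.5/53.0)(588 − 502.4) + 512.4
y = 1.179245 × 85.6 + 512.4 = 100.9434 + 512.4 = 613.34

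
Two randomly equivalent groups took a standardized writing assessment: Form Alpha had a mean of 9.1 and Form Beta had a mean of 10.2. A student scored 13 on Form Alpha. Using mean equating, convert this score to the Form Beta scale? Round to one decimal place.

14.1

Mean equating: y = x + (M_Y − M_X) = 13 + (10.2 − 9.1) = 14.1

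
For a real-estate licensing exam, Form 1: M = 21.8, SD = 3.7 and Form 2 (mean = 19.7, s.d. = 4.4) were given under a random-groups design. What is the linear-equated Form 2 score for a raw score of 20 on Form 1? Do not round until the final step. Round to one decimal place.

Linear equating: y = (SD_Y/SD_X)(x − M_X) + M_Y
y = (4.4/3.7)(20 − 21.8) + 19.7
y = 1.189189 × -1.8 + 19.7 = -2.1405 + 19.7 = 17.6

17.6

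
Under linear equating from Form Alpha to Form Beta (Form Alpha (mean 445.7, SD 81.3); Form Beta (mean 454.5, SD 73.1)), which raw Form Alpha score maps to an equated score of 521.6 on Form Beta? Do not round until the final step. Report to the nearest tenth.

520.3

Invert y = (SD_Y/SD_X)(x − M_X) + M_Y:
x = (SD_X/SD_Y)(y − M_Y) + M_X = (81.3/73.1)(521.6 − 454.5) + 445.7
x = 1.112175 × 67.100 + 445.7 = 520.3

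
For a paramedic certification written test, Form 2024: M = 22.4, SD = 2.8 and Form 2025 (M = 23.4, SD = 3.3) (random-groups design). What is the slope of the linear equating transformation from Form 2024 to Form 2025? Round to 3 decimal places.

1.179

A = SD_Y / SD_X = 3.3 / 2.8 = 1.179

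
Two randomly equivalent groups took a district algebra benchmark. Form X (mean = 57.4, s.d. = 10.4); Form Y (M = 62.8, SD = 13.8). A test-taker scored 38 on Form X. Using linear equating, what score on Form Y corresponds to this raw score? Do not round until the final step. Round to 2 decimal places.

Linear equating: y = (SD_Y/SD_X)(x − M_X) + M_Y
y = (13.8/10.4)(38 − 57.4) + 62.8
y = 1.326923 × -19.4 + 62.8 = -25.7423 + 62.8 = 37.06

37.06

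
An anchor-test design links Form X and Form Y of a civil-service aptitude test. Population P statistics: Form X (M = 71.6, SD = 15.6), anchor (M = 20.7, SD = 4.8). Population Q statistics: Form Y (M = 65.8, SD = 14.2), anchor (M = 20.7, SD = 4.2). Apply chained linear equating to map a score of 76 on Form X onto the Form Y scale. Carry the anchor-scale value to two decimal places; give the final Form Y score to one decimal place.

70.4

Form X → anchor (Population P): v = (4.8/15.6)(76 − 71.6) + 20.7 = 22.05
anchor → Form Y (Population Q): y = (14.2/4.2)(22.05 − 20.7) + 65.8 = 70.4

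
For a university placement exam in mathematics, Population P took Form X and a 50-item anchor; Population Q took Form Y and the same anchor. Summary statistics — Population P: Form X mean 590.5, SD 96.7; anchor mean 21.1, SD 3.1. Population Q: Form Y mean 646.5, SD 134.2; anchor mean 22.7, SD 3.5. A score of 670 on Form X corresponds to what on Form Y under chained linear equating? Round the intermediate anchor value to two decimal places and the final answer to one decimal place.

Form X → anchor (Population P): v = (3.1/96.7)(670 − 590.5) + 21.1 = 23.65
anchor → Form Y (Population Q): y = (134.2/3.5)(23.65 − 22.7) + 646.5 = 682.9

682.9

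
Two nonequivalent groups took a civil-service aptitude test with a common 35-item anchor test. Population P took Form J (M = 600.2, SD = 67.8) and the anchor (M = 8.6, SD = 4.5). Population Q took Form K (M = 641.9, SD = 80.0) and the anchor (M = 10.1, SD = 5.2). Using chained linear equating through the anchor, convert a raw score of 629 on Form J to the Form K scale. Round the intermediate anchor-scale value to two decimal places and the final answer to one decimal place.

Form J → anchor (Population P): v = (4.5/67.8)(629 − 600.2) + 8.6 = 10.51
anchor → Form K (Population Q): y = (80.0/5.2)(10.51 − 10.1) + 641.9 = 648.2

648.2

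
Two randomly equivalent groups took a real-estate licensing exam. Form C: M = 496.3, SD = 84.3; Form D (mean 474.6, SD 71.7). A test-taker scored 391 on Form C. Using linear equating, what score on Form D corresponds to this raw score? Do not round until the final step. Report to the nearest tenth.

385.0

Linear equating: y = (SD_Y/SD_X)(x − M_X) + M_Y
y = (71.7/84.3)(391 − 496.3) + 474.6
y = 0.850534 × -105.3 + 474.6 = -89.5612 + 474.6 = 385.0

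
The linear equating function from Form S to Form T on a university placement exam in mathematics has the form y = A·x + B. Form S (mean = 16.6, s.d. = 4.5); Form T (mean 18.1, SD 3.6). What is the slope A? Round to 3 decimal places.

0.800

A = SD_Y / SD_X = 3.6 / 4.5 = 0.800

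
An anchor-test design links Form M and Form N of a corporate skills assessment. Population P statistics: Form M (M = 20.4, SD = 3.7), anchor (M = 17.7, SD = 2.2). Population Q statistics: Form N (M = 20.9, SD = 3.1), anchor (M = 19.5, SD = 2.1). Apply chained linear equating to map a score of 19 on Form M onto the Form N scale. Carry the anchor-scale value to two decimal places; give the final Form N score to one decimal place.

Form M → anchor (Population P): v = (2.2/3.7)(19 − 20.4) + 17.7 = 16.87
anchor → Form N (Population Q): y = (3.1/2.1)(16.87 − 19.5) + 20.9 = 17.0

17.0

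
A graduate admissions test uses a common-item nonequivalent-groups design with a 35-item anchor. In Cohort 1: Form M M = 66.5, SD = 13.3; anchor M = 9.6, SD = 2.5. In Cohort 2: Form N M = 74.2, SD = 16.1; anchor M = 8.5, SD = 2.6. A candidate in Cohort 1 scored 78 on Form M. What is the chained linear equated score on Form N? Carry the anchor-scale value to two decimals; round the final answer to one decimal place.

Form M → anchor (Cohort 1): v = (2.5/13.3)(78 − 66.5) + 9.6 = 11.76
anchor → Form N (Cohort 2): y = (16.1/2.6)(11.76 − 8.5) + 74.2 = 94.4

94.4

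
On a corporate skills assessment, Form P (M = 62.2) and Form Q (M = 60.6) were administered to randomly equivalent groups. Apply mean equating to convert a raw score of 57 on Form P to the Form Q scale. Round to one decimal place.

Mean equating: y = x + (M_Y − M_X) = 57 + (60.6 − 62.2) = 55.4

55.4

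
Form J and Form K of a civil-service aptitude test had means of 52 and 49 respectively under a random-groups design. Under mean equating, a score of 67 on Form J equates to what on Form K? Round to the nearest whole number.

Mean equating: y = x + (M_Y − M_X) = 67 + (49 − 52) = 64

64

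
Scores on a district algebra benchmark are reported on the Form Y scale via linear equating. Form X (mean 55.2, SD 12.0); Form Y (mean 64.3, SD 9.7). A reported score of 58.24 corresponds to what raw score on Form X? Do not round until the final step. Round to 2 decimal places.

47.70

Invert y = (SD_Y/SD_X)(x − M_X) + M_Y:
x = (SD_X/SD_Y)(y − M_Y) + M_X = (12.0/9.7)(58.24 − 64.3) + 55.2
x = 1.237113 × -6.060 + 55.2 = 47.70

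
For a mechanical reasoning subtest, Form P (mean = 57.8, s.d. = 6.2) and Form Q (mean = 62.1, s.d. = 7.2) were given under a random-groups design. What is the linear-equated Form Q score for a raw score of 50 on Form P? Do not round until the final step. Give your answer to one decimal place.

Linear equating: y = (SD_Y/SD_X)(x − M_X) + M_Y
y = (7.2/6.2)(50 − 57.8) + 62.1
y = 1.161290 × -7.8 + 62.1 = -9.0581 + 62.1 = 53.0

53.0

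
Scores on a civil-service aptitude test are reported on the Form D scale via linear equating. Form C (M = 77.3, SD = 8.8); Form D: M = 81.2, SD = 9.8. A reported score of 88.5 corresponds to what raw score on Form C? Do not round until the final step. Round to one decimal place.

83.9

Invert y = (SD_Y/SD_X)(x − M_X) + M_Y:
x = (SD_X/SD_Y)(y − M_Y) + M_X = (8.8/9.8)(88.5 − 81.2) + 77.3
x = 0.897959 × 7.300 + 77.3 = 83.9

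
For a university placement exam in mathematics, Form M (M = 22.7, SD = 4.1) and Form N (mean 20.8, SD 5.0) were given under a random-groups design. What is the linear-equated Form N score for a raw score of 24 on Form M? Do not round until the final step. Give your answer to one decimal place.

22.4

Linear equating: y = (SD_Y/SD_X)(x − M_X) + M_Y
y = (5.0/4.1)(24 − 22.7) + 20.8
y = 1.219512 × 1.3 + 20.8 = 1.5854 + 20.8 = 22.4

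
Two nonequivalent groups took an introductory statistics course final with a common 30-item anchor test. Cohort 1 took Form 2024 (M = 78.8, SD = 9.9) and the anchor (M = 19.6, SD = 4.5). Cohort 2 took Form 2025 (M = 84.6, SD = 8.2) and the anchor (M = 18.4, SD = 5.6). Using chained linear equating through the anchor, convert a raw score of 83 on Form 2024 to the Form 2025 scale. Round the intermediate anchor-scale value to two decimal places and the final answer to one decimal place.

89.2

Form 2024 → anchor (Cohort 1): v = (4.5/9.9)(83 − 78.8) + 19.6 = 21.51
anchor → Form 2025 (Cohort 2): y = (8.2/5.6)(21.51 − 18.4) + 84.6 = 89.2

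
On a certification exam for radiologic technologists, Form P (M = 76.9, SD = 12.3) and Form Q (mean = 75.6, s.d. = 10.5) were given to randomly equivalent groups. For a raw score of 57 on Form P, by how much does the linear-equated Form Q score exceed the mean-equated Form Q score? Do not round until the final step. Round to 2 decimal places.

2.91

Mean-equated: 57 + (75.6 − 76.9) = 55.70
Linear-equated: (10.5/12.3)(57 − 76.9) + 75.6 = 58.612
Difference = 58.612 − 55.70 = 2.91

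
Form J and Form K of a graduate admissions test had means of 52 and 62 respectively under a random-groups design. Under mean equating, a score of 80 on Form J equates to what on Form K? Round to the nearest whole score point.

90

Mean equating: y = x + (M_Y − M_X) = 80 + (62 − 52) = 90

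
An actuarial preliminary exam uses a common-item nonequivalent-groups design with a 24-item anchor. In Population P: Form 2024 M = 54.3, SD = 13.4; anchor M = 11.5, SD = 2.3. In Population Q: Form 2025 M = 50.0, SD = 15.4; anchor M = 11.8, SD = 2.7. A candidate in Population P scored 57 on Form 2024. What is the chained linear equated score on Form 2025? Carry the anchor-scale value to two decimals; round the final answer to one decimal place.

Form 2024 → anchor (Population P): v = (2.3/13.4)(57 − 54.3) + 11.5 = 11.96
anchor → Form 2025 (Population Q): y = (15.4/2.7)(11.96 − 11.8) + 50.0 = 50.9

50.9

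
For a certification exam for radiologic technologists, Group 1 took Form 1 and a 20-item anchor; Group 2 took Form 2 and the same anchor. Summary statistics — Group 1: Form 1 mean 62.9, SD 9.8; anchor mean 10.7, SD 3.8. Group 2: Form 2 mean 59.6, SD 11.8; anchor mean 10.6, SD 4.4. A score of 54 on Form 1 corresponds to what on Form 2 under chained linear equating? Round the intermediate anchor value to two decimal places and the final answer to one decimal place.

Form 1 → anchor (Group 1): v = (3.8/9.8)(54 − 62.9) + 10.7 = 7.25
anchor → Form 2 (Group 2): y = (11.8/4.4)(7.25 − 10.6) + 59.6 = 50.6

50.6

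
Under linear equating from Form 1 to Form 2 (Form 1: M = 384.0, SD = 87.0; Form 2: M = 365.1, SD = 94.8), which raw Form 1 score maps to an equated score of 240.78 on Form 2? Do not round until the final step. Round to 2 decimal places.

269.91

Invert y = (SD_Y/SD_X)(x − M_X) + M_Y:
x = (SD_X/SD_Y)(y − M_Y) + M_X = (87.0/94.8)(240.78 − 365.1) + 384.0
x = 0.917722 × -124.320 + 384.0 = 269.91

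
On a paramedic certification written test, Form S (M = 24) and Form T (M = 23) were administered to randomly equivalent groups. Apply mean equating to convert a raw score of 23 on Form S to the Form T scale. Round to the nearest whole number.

Mean equating: y = x + (M_Y − M_X) = 23 + (23 − 24) = 22

22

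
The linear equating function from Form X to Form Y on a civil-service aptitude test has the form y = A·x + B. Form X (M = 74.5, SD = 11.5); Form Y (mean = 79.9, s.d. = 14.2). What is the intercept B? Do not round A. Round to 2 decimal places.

-12.09

A = SD_Y / SD_X = 14.2 / 11.5 = 1.234783
B = M_Y − A·M_X = 79.9 − 1.234783 × 74.5 = -12.09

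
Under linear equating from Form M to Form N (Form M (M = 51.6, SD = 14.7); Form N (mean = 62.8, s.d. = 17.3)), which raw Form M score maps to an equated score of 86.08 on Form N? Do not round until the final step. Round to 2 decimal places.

71.38

Invert y = (SD_Y/SD_X)(x − M_X) + M_Y:
x = (SD_X/SD_Y)(y − M_Y) + M_X = (14.7/17.3)(86.08 − 62.8) + 51.6
x = 0.849711 × 23.280 + 51.6 = 71.38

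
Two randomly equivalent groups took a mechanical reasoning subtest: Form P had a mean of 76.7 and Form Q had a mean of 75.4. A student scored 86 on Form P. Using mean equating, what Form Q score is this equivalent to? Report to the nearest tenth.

Mean equating: y = x + (M_Y − M_X) = 86 + (75.4 − 76.7) = 84.7

84.7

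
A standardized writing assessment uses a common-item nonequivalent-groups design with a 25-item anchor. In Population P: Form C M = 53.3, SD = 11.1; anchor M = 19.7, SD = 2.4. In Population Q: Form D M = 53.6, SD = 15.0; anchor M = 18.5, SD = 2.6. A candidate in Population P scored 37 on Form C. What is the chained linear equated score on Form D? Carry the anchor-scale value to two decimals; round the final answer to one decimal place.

40.2

Form C → anchor (Population P): v = (2.4/11.1)(37 − 53.3) + 19.7 = 16.18
anchor → Form D (Population Q): y = (15.0/2.6)(16.18 − 18.5) + 53.6 = 40.2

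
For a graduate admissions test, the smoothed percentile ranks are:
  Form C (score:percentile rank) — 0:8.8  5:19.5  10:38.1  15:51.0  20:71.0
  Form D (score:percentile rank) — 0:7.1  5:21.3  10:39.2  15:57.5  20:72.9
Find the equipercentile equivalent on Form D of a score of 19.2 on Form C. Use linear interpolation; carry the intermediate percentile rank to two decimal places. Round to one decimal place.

PR of 19.2 on Form C: 51.0 + (19.2 − 15)/(20 − 15) × (71.0 − 51.0) = 67.80
On Form D, PR 67.80 falls between score 15 (PR 57.5) and 20 (PR 72.9).
Interpolate: 15 + (67.80 − 57.5)/(72.9 − 57.5) × (20 − 15) = 18.3

18.3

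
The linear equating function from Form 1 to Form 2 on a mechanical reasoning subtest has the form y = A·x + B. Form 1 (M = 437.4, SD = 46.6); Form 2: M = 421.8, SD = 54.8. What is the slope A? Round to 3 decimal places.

A = SD_Y / SD_X = 54.8 / 46.6 = 1.176

1.176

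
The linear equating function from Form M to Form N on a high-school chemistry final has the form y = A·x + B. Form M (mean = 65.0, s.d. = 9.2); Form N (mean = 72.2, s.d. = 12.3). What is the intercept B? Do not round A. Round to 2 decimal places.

-14.70

A = SD_Y / SD_X = 12.3 / 9.2 = 1.336957
B = M_Y − A·M_X = 72.2 − 1.336957 × 65.0 = -14.70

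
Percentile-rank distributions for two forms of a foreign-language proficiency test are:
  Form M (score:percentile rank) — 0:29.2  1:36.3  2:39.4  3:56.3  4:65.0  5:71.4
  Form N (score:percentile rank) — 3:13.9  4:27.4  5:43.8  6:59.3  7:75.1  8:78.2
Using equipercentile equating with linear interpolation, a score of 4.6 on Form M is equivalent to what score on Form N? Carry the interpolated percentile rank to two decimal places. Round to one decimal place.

6.6

PR of 4.6 on Form M: 65.0 + (4.6 − 4)/(5 − 4) × (71.4 − 65.0) = 68.84
On Form N, PR 68.84 falls between score 6 (PR 59.3) and 7 (PR 75.1).
Interpolate: 6 + (68.84 − 59.3)/(75.1 − 59.3) × (7 − 6) = 6.6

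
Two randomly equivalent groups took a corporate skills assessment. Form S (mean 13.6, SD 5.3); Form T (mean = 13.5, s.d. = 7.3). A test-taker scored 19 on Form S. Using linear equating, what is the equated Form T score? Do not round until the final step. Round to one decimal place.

Linear equating: y = (SD_Y/SD_X)(x − M_X) + M_Y
y = (7.3/5.3)(19 − 13.6) + 13.5
y = 1.377358 × 5.4 + 13.5 = 7.4377 + 13.5 = 20.9

20.9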